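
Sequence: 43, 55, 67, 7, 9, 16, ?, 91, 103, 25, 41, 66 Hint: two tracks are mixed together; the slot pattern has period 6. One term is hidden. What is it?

79

Positions follow the repeating pattern AAABBB; grouping by letter gives 2 tracks.
Subsequence A: 43, 55, 67, ?, 91, 103. Linear: a_n = 31 + 12·n.
Subsequence B: 7, 9, 16, 25, 41, 66. Fibonacci-style (each term is the sum of the two before it).
So the missing entry in subsequence A is 79.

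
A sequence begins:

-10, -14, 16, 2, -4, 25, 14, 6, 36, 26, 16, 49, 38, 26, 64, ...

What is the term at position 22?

74

Split by position mod 3 into 3 tracks.
Track A = -10, 2, 14, 26, 38: arithmetic, step +12.
Track B = -14, -4, 6, 16, 26: arithmetic with common difference +10.
Track C = 16, 25, 36, 49, 64: perfect squares starting at 4².
Position 22 falls in track A as its term 8, giving 74.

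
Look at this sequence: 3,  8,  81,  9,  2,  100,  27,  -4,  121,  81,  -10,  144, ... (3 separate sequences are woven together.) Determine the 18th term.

Read the sequence 3 terms at a time; column i is its own pattern.
Track A: 3, 9, 27, 81 (a geometric progression (common ratio 3)).
Track B: 8, 2, -4, -10 (linear: a_n = 14 − 6·n).
Track C: 81, 100, 121, 144 (consecutive squares n² from n = 9).
The 18th slot belongs to track C; its 6th term is 196.

196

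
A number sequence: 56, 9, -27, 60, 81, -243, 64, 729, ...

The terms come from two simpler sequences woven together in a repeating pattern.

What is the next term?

Positions follow the repeating pattern ABB; grouping by letter gives 2 tracks.
Subsequence A is 56, 60, 64, which is adding 4 each time.
Subsequence B is 9, -27, 81, -243, 729, which is geometric with ratio -3.
Position 9 falls in subsequence B as its term 6, giving -2187.

-2187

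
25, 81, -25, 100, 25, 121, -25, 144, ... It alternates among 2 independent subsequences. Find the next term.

25

Taking every 2nd term gives 2 separate tracks.
Subsequence A = 25, -25, 25, -25: oscillating between 25 and -25.
Subsequence B = 81, 100, 121, 144: perfect squares starting at 9².
The 9th slot belongs to subsequence A; its 5th term is 25.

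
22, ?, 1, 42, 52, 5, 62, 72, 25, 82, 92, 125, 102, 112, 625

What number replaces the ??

The slot pattern repeats as AAB (period 3), so there are 2 interleaved tracks.
Subsequence A: 22, ?, 42, 52, 62, 72, 82, 92, 102, 112. Linear: a_n = 12 + 10·n.
Subsequence B: 1, 5, 25, 125, 625. Powers of 5.
Filling subsequence A at index 2 by its rule yields 32.

32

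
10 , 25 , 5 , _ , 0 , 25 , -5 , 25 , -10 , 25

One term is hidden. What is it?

25

The terms cycle through 2 interleaved subsequences.
Track A: 10, 5, 0, -5, -10. Subtracting 5 each time.
Track B: 25, ?, 25, 25, 25. Always 25.
So the missing entry in track B is 25.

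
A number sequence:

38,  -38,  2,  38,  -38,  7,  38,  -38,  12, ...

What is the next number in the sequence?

38

The slot pattern repeats as AAB (period 3), so there are 2 interleaved tracks.
Subsequence A: 38, -38, 38, -38, 38, -38 (alternating ±38).
Subsequence B: 2, 7, 12 (linear: a_n = -3 + 5·n).
Term 10 comes from subsequence A (its 7th entry): 38.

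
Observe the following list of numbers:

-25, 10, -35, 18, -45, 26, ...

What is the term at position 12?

50

Split by position mod 2 into 2 tracks.
Track A is -25, -35, -45, which is arithmetic, step −10.
Track B is 10, 18, 26, which is adding 8 each time.
Position 12 → track B, term 6 = 50.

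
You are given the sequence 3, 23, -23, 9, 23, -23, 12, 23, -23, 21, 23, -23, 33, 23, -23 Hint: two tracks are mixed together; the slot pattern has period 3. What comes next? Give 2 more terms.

54, 23

Positions follow the repeating pattern ABB; grouping by letter gives 2 tracks.
Stream A: 3, 9, 12, 21, 33 — a Fibonacci-like recurrence a_n = a_{n-1} + a_{n-2}.
Stream B: 23, -23, 23, -23, 23, -23, 23, -23, 23, -23 — oscillating between 23 and -23.
Position 16 falls in stream A as its term 6, giving 54.
Position 17 falls in stream B as its term 11, giving 23.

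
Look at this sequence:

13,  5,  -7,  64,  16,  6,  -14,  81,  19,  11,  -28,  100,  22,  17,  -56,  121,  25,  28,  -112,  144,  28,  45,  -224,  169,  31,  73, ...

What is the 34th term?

Split by position mod 4: positions 1, 5, 9, … form one track, and each other residue class forms its own.
Track A: 13, 16, 19, 22, 25, 28, 31 — linear: a_n = 10 + 3·n.
Track B: 5, 6, 11, 17, 28, 45, 73 — a Fibonacci-like recurrence a_n = a_{n-1} + a_{n-2}.
Track C: -7, -14, -28, -56, -112, -224 — geometric, ×2 each step.
Track D: 64, 81, 100, 121, 144, 169 — consecutive squares n² from n = 8.
Position 34 → track B, term 9 = 191.

191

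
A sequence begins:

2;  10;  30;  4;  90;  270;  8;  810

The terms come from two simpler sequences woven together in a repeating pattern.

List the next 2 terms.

Positions follow the repeating pattern ABB; grouping by letter gives 2 tracks.
Stream A: 2, 4, 8 — successive powers of 2.
Stream B: 10, 30, 90, 270, 810 — multiplying by 3 each time.
Term 9 comes from stream B (its 6th entry): 2430.
The 10th slot belongs to stream A; its 4th term is 16.

2430, 16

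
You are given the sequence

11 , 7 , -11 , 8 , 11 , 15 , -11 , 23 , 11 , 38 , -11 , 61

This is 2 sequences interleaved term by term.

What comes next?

11

The terms cycle through 2 interleaved subsequences.
Stream A: 11, -11, 11, -11, 11, -11. Oscillating between 11 and -11.
Stream B: 7, 8, 15, 23, 38, 61. A Fibonacci-like recurrence a_n = a_{n-1} + a_{n-2}.
Position 13 falls in stream A as its term 7, giving 11.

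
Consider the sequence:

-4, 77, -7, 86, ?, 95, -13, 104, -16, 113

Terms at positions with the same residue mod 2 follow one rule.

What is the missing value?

Taking every 2nd term gives 2 separate tracks.
Track A is -4, -7, ?, -13, -16, which is subtracting 3 each time.
Track B is 77, 86, 95, 104, 113, which is arithmetic, step +9.
Track A's pattern makes the blank -10.

-10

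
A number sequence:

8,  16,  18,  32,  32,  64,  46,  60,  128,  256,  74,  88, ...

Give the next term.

512

The slot pattern repeats as AABB (period 4), so there are 2 interleaved tracks.
Stream A = 8, 16, 32, 64, 128, 256: geometric with ratio 2.
Stream B = 18, 32, 46, 60, 74, 88: arithmetic with common difference +14.
Position 13 → stream A, term 7 = 512.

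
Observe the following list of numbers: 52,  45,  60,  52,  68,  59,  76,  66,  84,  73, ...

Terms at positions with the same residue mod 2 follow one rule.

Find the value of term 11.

Positions 1, 3, 5, … form one subsequence and positions 2, 4, 6, … form another.
Track A is 52, 60, 68, 76, 84, which is arithmetic, step +8.
Track B is 45, 52, 59, 66, 73, which is adding 7 each time.
Position 11 → track A, term 6 = 92.

92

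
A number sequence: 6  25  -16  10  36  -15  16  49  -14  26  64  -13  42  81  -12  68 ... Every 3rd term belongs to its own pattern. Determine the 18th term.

-11

Taking every 3rd term gives 3 separate tracks.
Track A: 6, 10, 16, 26, 42, 68. A Fibonacci-like recurrence a_n = a_{n-1} + a_{n-2}.
Track B: 25, 36, 49, 64, 81. Perfect squares starting at 5².
Track C: -16, -15, -14, -13, -12. Arithmetic with common difference +1.
Term 18 comes from track C (its 6th entry): -11.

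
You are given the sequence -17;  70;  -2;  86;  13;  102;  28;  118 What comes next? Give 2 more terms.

43, 134

Taking every 2nd term gives 2 separate tracks.
Stream A: -17, -2, 13, 28 — adding 15 each time.
Stream B: 70, 86, 102, 118 — linear: a_n = 54 + 16·n.
The 9th slot belongs to stream A; its 5th term is 43.
Position 10 → stream B, term 5 = 134.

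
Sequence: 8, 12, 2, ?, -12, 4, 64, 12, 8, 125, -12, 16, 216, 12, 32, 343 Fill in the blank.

Split by position mod 3: positions 1, 4, 7, … form one track, and each other residue class forms its own.
Subsequence A is 8, ?, 64, 125, 216, 343, which is perfect cubes starting at 2³.
Subsequence B is 12, -12, 12, -12, 12, which is oscillating between 12 and -12.
Subsequence C is 2, 4, 8, 16, 32, which is powers of 2.
The gap is subsequence A's term 2; the rule gives 27.

27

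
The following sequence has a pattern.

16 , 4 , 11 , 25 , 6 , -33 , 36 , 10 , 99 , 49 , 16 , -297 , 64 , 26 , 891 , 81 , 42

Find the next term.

-2673

Read the sequence 3 terms at a time; column i is its own pattern.
Track A is 16, 25, 36, 49, 64, 81, which is perfect squares starting at 4².
Track B is 4, 6, 10, 16, 26, 42, which is a Fibonacci-like recurrence a_n = a_{n-1} + a_{n-2}.
Track C is 11, -33, 99, -297, 891, which is geometric, ×-3 each step.
Position 18 → track C, term 6 = -2673.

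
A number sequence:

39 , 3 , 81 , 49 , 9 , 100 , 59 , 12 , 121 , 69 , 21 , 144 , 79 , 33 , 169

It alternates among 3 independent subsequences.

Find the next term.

Split by position mod 3: positions 1, 4, 7, … form one track, and each other residue class forms its own.
Track A: 39, 49, 59, 69, 79. Adding 10 each time.
Track B: 3, 9, 12, 21, 33. Fibonacci-style (each term is the sum of the two before it).
Track C: 81, 100, 121, 144, 169. Perfect squares starting at 9².
Position 16 → track A, term 6 = 89.

89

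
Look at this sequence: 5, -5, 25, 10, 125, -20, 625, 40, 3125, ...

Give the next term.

Split by position mod 2 into 2 tracks.
Stream A: 5, 25, 125, 625, 3125 — powers 5^1, 5^2, 5^3, ….
Stream B: -5, 10, -20, 40 — geometric with ratio -2.
Term 10 comes from stream B (its 5th entry): -80.

-80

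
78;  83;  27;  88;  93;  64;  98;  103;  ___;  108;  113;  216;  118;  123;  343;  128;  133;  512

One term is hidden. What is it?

Reading positions in blocks of 3 reveals the pattern AAB — 2 tracks woven together.
Track A: 78, 83, 88, 93, 98, 103, 108, 113, 118, 123, 128, 133 (arithmetic, step +5).
Track B: 27, 64, ?, 216, 343, 512 (consecutive cubes n³ from n = 3).
Track B's pattern makes the blank 125.

125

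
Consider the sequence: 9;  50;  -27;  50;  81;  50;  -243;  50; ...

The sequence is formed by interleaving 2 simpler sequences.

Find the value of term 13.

The terms cycle through 2 interleaved subsequences.
Track A: 9, -27, 81, -243 (multiplying by -3 each time).
Track B: 50, 50, 50, 50 (the constant sequence 50).
Term 13 comes from track A (its 7th entry): 6561.

6561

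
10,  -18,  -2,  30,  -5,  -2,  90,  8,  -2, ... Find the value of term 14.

Taking every 3rd term gives 3 separate tracks.
Stream A is 10, 30, 90, which is geometric, ×3 each step.
Stream B is -18, -5, 8, which is adding 13 each time.
Stream C is -2, -2, -2, which is always -2.
Term 14 comes from stream B (its 5th entry): 34.

34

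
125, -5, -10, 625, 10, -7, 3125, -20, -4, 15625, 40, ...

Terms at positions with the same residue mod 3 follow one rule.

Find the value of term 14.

-80

The terms cycle through 3 interleaved subsequences.
Stream A: 125, 625, 3125, 15625. Powers 5^3, 5^4, 5^5, ….
Stream B: -5, 10, -20, 40. Multiplying by -2 each time.
Stream C: -10, -7, -4. Arithmetic with common difference +3.
Term 14 comes from stream B (its 5th entry): -80.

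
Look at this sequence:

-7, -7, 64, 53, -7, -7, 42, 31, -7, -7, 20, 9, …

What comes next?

-7

Reading positions in blocks of 4 reveals the pattern AABB — 2 tracks woven together.
Track A = -7, -7, -7, -7, -7, -7: the constant sequence -7.
Track B = 64, 53, 42, 31, 20, 9: arithmetic, step −11.
Term 13 comes from track A (its 7th entry): -7.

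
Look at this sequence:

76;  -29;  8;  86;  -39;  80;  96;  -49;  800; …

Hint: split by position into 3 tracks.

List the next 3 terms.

The terms cycle through 3 interleaved subsequences.
Track A = 76, 86, 96: arithmetic with common difference +10.
Track B = -29, -39, -49: subtracting 10 each time.
Track C = 8, 80, 800: geometric with ratio 10.
The 10th slot belongs to track A; its 4th term is 106.
Position 11 falls in track B as its term 4, giving -59.
Position 12 → track C, term 4 = 8000.

106, -59, 8000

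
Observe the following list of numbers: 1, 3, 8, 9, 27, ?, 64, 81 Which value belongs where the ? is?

Split by position mod 2 into 2 tracks.
Stream A is 1, 8, 27, 64, which is perfect cubes starting at 1³.
Stream B is 3, 9, ?, 81, which is successive powers of 3.
Filling stream B at index 3 by its rule yields 27.

27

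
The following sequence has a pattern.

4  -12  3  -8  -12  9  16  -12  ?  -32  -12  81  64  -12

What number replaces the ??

Split by position mod 3 into 3 tracks.
Track A = 4, -8, 16, -32, 64: geometric, ×-2 each step.
Track B = -12, -12, -12, -12, -12: the constant sequence -12.
Track C = 3, 9, ?, 81: powers 3^1, 3^2, 3^3, ….
The gap is track C's term 3; the rule gives 27.

27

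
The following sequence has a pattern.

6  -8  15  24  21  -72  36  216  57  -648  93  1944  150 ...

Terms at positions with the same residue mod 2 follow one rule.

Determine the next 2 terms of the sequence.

-5832, 243

Positions 1, 3, 5, … form one subsequence and positions 2, 4, 6, … form another.
Stream A: 6, 15, 21, 36, 57, 93, 150 (Fibonacci-style (each term is the sum of the two before it)).
Stream B: -8, 24, -72, 216, -648, 1944 (geometric with ratio -3).
Position 14 → stream B, term 7 = -5832.
Position 15 falls in stream A as its term 8, giving 243.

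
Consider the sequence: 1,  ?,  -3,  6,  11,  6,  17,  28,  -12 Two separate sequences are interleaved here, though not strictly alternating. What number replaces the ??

The slot pattern repeats as AAB (period 3), so there are 2 interleaved tracks.
Track A: 1, ?, 6, 11, 17, 28 — each term equals the sum of the previous two.
Track B: -3, 6, -12 — a geometric progression (common ratio -2).
The gap is track A's term 2; the rule gives 5.

5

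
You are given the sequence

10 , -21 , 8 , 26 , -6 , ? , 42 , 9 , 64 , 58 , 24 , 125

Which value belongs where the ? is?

Split by position mod 3: positions 1, 4, 7, … form one track, and each other residue class forms its own.
Stream A: 10, 26, 42, 58 — adding 16 each time.
Stream B: -21, -6, 9, 24 — arithmetic with common difference +15.
Stream C: 8, ?, 64, 125 — perfect cubes starting at 2³.
So the missing entry in stream C is 27.

27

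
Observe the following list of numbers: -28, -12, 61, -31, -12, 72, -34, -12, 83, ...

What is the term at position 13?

Read the sequence 3 terms at a time; column i is its own pattern.
Subsequence A: -28, -31, -34 (linear: a_n = -25 − 3·n).
Subsequence B: -12, -12, -12 (constant -12).
Subsequence C: 61, 72, 83 (arithmetic, step +11).
Position 13 → subsequence A, term 5 = -40.

-40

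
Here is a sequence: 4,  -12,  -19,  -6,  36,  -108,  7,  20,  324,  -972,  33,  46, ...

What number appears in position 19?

Positions follow the repeating pattern AABB; grouping by letter gives 2 tracks.
Subsequence A: 4, -12, 36, -108, 324, -972 — a geometric progression (common ratio -3).
Subsequence B: -19, -6, 7, 20, 33, 46 — arithmetic with common difference +13.
Position 19 → subsequence B, term 9 = 85.

85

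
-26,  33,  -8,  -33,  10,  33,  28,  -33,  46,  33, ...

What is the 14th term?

Odd-indexed and even-indexed terms follow separate rules.
Stream A is -26, -8, 10, 28, 46, which is arithmetic, step +18.
Stream B is 33, -33, 33, -33, 33, which is oscillating between 33 and -33.
The 14th slot belongs to stream B; its 7th term is 33.

33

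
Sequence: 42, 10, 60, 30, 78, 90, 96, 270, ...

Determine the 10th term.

Positions 1, 3, 5, … form one subsequence and positions 2, 4, 6, … form another.
Track A = 42, 60, 78, 96: adding 18 each time.
Track B = 10, 30, 90, 270: geometric, ×3 each step.
Position 10 → track B, term 5 = 810.

810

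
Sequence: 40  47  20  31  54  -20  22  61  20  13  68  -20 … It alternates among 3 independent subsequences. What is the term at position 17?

Split by position mod 3: positions 1, 4, 7, … form one track, and each other residue class forms its own.
Subsequence A: 40, 31, 22, 13. Arithmetic with common difference −9.
Subsequence B: 47, 54, 61, 68. Linear: a_n = 40 + 7·n.
Subsequence C: 20, -20, 20, -20. Alternating ±20.
The 17th slot belongs to subsequence B; its 6th term is 82.

82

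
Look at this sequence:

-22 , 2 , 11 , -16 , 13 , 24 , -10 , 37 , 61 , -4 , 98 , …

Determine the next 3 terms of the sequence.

Reading positions in blocks of 3 reveals the pattern ABB — 2 tracks woven together.
Track A is -22, -16, -10, -4, which is arithmetic with common difference +6.
Track B is 2, 11, 13, 24, 37, 61, 98, which is Fibonacci-style (each term is the sum of the two before it).
Term 12 comes from track B (its 8th entry): 159.
Term 13 comes from track A (its 5th entry): 2.
Position 14 falls in track B as its term 9, giving 257.

159, 2, 257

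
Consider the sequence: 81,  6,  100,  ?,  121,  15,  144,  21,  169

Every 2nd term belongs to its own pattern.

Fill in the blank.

Taking every 2nd term gives 2 separate tracks.
Track A = 81, 100, 121, 144, 169: the squares 9², 10², 11², ….
Track B = 6, ?, 15, 21: triangular numbers n(n+1)/2 for n = 3, 4, ….
The gap is track B's term 2; the rule gives 10.

10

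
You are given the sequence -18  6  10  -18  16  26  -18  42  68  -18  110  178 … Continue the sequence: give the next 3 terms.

-18, 288, 466

Reading positions in blocks of 3 reveals the pattern ABB — 2 tracks woven together.
Stream A: -18, -18, -18, -18 (the constant sequence -18).
Stream B: 6, 10, 16, 26, 42, 68, 110, 178 (each term equals the sum of the previous two).
Term 13 comes from stream A (its 5th entry): -18.
The 14th slot belongs to stream B; its 9th term is 288.
Position 15 falls in stream B as its term 10, giving 466.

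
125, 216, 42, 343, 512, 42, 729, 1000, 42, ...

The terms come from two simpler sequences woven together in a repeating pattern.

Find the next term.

Positions follow the repeating pattern AAB; grouping by letter gives 2 tracks.
Track A: 125, 216, 343, 512, 729, 1000 (consecutive cubes n³ from n = 5).
Track B: 42, 42, 42 (constant 42).
Term 10 comes from track A (its 7th entry): 1331.

1331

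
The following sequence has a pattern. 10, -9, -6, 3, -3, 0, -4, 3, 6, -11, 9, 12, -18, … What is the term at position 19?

-32

The slot pattern repeats as ABB (period 3), so there are 2 interleaved tracks.
Track A: 10, 3, -4, -11, -18 (arithmetic with common difference −7).
Track B: -9, -6, -3, 0, 3, 6, 9, 12 (arithmetic with common difference +3).
Position 19 → track A, term 7 = -32.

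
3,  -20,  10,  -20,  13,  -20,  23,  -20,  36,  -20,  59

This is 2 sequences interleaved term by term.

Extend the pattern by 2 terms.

Split by position mod 2 into 2 tracks.
Subsequence A = 3, 10, 13, 23, 36, 59: Fibonacci-style (each term is the sum of the two before it).
Subsequence B = -20, -20, -20, -20, -20: always -20.
Position 12 → subsequence B, term 6 = -20.
Position 13 falls in subsequence A as its term 7, giving 95.

-20, 95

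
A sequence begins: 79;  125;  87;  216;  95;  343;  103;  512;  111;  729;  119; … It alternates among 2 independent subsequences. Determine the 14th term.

Taking every 2nd term gives 2 separate tracks.
Track A: 79, 87, 95, 103, 111, 119 (adding 8 each time).
Track B: 125, 216, 343, 512, 729 (consecutive cubes n³ from n = 5).
Term 14 comes from track B (its 7th entry): 1331.

1331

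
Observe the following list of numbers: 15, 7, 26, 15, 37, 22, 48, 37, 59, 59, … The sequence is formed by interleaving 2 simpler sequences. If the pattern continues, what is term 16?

Split by position mod 2 into 2 tracks.
Stream A: 15, 26, 37, 48, 59. Arithmetic with common difference +11.
Stream B: 7, 15, 22, 37, 59. Each term equals the sum of the previous two.
The 16th slot belongs to stream B; its 8th term is 251.

251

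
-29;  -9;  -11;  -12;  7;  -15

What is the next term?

25

The terms cycle through 2 interleaved subsequences.
Track A: -29, -11, 7 (adding 18 each time).
Track B: -9, -12, -15 (linear: a_n = -6 − 3·n).
The 7th slot belongs to track A; its 4th term is 25.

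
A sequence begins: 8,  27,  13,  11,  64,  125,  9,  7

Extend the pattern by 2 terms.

The slot pattern repeats as AABB (period 4), so there are 2 interleaved tracks.
Track A: 8, 27, 64, 125. The cubes 2³, 3³, 4³, ….
Track B: 13, 11, 9, 7. Linear: a_n = 15 − 2·n.
Term 9 comes from track A (its 5th entry): 216.
Position 10 falls in track A as its term 6, giving 343.

216, 343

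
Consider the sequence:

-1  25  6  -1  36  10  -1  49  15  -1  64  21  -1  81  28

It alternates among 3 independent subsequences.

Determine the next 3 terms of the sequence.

-1, 100, 36

Taking every 3rd term gives 3 separate tracks.
Track A: -1, -1, -1, -1, -1 (the constant sequence -1).
Track B: 25, 36, 49, 64, 81 (the squares 5², 6², 7², …).
Track C: 6, 10, 15, 21, 28 (the triangular numbers T_3, T_4, …).
Position 16 → track A, term 6 = -1.
Position 17 falls in track B as its term 6, giving 100.
Position 18 falls in track C as its term 6, giving 36.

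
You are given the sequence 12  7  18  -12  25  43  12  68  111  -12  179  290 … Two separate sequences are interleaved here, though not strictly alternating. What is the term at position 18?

1987

Reading positions in blocks of 3 reveals the pattern ABB — 2 tracks woven together.
Track A is 12, -12, 12, -12, which is alternating ±12.
Track B is 7, 18, 25, 43, 68, 111, 179, 290, which is Fibonacci-style (each term is the sum of the two before it).
Term 18 comes from track B (its 12th entry): 1987.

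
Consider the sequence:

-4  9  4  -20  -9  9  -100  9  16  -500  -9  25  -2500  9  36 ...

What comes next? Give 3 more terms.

-12500, -9, 49

Split by position mod 3: positions 1, 4, 7, … form one track, and each other residue class forms its own.
Track A = -4, -20, -100, -500, -2500: a geometric progression (common ratio 5).
Track B = 9, -9, 9, -9, 9: alternating ±9.
Track C = 4, 9, 16, 25, 36: consecutive squares n² from n = 2.
Position 16 → track A, term 6 = -12500.
Term 17 comes from track B (its 6th entry): -9.
The 18th slot belongs to track C; its 6th term is 49.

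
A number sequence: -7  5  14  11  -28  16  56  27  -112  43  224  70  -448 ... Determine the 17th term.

-1792

Taking every 2nd term gives 2 separate tracks.
Subsequence A: -7, 14, -28, 56, -112, 224, -448 (geometric with ratio -2).
Subsequence B: 5, 11, 16, 27, 43, 70 (each term equals the sum of the previous two).
Position 17 falls in subsequence A as its term 9, giving -1792.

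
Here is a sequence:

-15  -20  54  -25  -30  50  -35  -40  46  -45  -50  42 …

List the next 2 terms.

-55, -60

Reading positions in blocks of 3 reveals the pattern AAB — 2 tracks woven together.
Stream A = -15, -20, -25, -30, -35, -40, -45, -50: arithmetic, step −5.
Stream B = 54, 50, 46, 42: linear: a_n = 58 − 4·n.
The 13th slot belongs to stream A; its 9th term is -55.
The 14th slot belongs to stream A; its 10th term is -60.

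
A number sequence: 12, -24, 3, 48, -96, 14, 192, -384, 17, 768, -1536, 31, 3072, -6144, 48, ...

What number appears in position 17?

Reading positions in blocks of 3 reveals the pattern AAB — 2 tracks woven together.
Track A = 12, -24, 48, -96, 192, -384, 768, -1536, 3072, -6144: geometric with ratio -2.
Track B = 3, 14, 17, 31, 48: each term equals the sum of the previous two.
Position 17 falls in track A as its term 12, giving -24576.

-24576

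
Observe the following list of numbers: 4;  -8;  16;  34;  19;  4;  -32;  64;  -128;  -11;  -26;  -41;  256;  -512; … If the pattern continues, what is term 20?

4096

Positions follow the repeating pattern AAABBB; grouping by letter gives 2 tracks.
Subsequence A = 4, -8, 16, -32, 64, -128, 256, -512: multiplying by -2 each time.
Subsequence B = 34, 19, 4, -11, -26, -41: arithmetic with common difference −15.
Position 20 → subsequence A, term 11 = 4096.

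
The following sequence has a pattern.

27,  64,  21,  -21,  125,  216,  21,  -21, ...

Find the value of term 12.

Reading positions in blocks of 4 reveals the pattern AABB — 2 tracks woven together.
Track A is 27, 64, 125, 216, which is the cubes 3³, 4³, 5³, ….
Track B is 21, -21, 21, -21, which is the oscillation 21·(−1)^(n+1).
Position 12 → track B, term 6 = -21.

-21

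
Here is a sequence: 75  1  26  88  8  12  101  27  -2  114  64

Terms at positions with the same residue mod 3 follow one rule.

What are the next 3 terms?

-16, 127, 125

Taking every 3rd term gives 3 separate tracks.
Track A: 75, 88, 101, 114. Adding 13 each time.
Track B: 1, 8, 27, 64. Consecutive cubes n³ from n = 1.
Track C: 26, 12, -2. Subtracting 14 each time.
Term 12 comes from track C (its 4th entry): -16.
Position 13 → track A, term 5 = 127.
Position 14 falls in track B as its term 5, giving 125.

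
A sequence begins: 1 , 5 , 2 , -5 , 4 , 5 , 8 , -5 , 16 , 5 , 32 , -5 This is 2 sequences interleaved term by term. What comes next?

Split by position mod 2 into 2 tracks.
Track A = 1, 2, 4, 8, 16, 32: powers of 2.
Track B = 5, -5, 5, -5, 5, -5: oscillating between 5 and -5.
Position 13 → track A, term 7 = 64.

64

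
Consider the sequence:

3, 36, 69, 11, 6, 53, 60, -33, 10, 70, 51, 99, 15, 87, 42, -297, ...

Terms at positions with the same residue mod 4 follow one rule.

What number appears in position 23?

24

Taking every 4th term gives 4 separate tracks.
Subsequence A: 3, 6, 10, 15 (triangular numbers n(n+1)/2 for n = 2, 3, …).
Subsequence B: 36, 53, 70, 87 (arithmetic, step +17).
Subsequence C: 69, 60, 51, 42 (linear: a_n = 78 − 9·n).
Subsequence D: 11, -33, 99, -297 (geometric, ×-3 each step).
Term 23 comes from subsequence C (its 6th entry): 24.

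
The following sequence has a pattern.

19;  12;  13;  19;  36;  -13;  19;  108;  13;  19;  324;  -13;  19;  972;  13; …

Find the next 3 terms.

19, 2916, -13

Taking every 3rd term gives 3 separate tracks.
Stream A: 19, 19, 19, 19, 19 (the constant sequence 19).
Stream B: 12, 36, 108, 324, 972 (geometric, ×3 each step).
Stream C: 13, -13, 13, -13, 13 (the oscillation 13·(−1)^(n+1)).
Position 16 → stream A, term 6 = 19.
Position 17 → stream B, term 6 = 2916.
Term 18 comes from stream C (its 6th entry): -13.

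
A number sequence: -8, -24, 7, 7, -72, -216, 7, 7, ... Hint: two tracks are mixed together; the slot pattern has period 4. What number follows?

-648

The slot pattern repeats as AABB (period 4), so there are 2 interleaved tracks.
Track A is -8, -24, -72, -216, which is geometric with ratio 3.
Track B is 7, 7, 7, 7, which is always 7.
Position 9 falls in track A as its term 5, giving -648.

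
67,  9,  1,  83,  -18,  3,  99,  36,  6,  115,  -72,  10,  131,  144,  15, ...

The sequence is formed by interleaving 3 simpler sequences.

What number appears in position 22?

179

The terms cycle through 3 interleaved subsequences.
Track A = 67, 83, 99, 115, 131: arithmetic with common difference +16.
Track B = 9, -18, 36, -72, 144: multiplying by -2 each time.
Track C = 1, 3, 6, 10, 15: the triangular numbers T_1, T_2, ….
Position 22 → track A, term 8 = 179.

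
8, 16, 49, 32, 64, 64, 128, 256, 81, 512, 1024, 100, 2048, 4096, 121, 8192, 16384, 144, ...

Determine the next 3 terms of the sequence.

Positions follow the repeating pattern AAB; grouping by letter gives 2 tracks.
Track A is 8, 16, 32, 64, 128, 256, 512, 1024, 2048, 4096, 8192, 16384, which is powers of 2.
Track B is 49, 64, 81, 100, 121, 144, which is the squares 7², 8², 9², ….
Position 19 falls in track A as its term 13, giving 32768.
The 20th slot belongs to track A; its 14th term is 65536.
Position 21 → track B, term 7 = 169.

32768, 65536, 169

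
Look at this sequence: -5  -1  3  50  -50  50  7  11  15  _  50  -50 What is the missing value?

-50

The slot pattern repeats as AAABBB (period 6), so there are 2 interleaved tracks.
Stream A: -5, -1, 3, 7, 11, 15 (arithmetic with common difference +4).
Stream B: 50, -50, 50, ?, 50, -50 (alternating ±50).
The gap is stream B's term 4; the rule gives -50.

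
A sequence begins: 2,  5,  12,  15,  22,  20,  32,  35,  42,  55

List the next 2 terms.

52, 90

Split by position mod 2 into 2 tracks.
Track A = 2, 12, 22, 32, 42: arithmetic with common difference +10.
Track B = 5, 15, 20, 35, 55: a Fibonacci-like recurrence a_n = a_{n-1} + a_{n-2}.
Position 11 falls in track A as its term 6, giving 52.
The 12th slot belongs to track B; its 6th term is 90.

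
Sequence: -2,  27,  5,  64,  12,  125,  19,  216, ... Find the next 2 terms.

26, 343

Positions 1, 3, 5, … form one subsequence and positions 2, 4, 6, … form another.
Stream A is -2, 5, 12, 19, which is arithmetic with common difference +7.
Stream B is 27, 64, 125, 216, which is the cubes 3³, 4³, 5³, ….
Term 9 comes from stream A (its 5th entry): 26.
The 10th slot belongs to stream B; its 5th term is 343.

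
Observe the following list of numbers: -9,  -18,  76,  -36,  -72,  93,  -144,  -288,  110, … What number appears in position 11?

Positions follow the repeating pattern AAB; grouping by letter gives 2 tracks.
Subsequence A: -9, -18, -36, -72, -144, -288 (a geometric progression (common ratio 2)).
Subsequence B: 76, 93, 110 (arithmetic with common difference +17).
Position 11 → subsequence A, term 8 = -1152.

-1152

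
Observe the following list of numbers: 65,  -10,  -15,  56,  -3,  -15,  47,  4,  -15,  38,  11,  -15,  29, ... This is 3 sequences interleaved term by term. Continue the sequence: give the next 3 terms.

18, -15, 20

Split by position mod 3: positions 1, 4, 7, … form one track, and each other residue class forms its own.
Stream A: 65, 56, 47, 38, 29 (subtracting 9 each time).
Stream B: -10, -3, 4, 11 (linear: a_n = -17 + 7·n).
Stream C: -15, -15, -15, -15 (the constant sequence -15).
The 14th slot belongs to stream B; its 5th term is 18.
Position 15 → stream C, term 5 = -15.
Position 16 falls in stream A as its term 6, giving 20.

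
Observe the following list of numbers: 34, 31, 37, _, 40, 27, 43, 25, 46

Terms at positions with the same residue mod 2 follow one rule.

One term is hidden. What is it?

Split by position mod 2 into 2 tracks.
Track A is 34, 37, 40, 43, 46, which is arithmetic, step +3.
Track B is 31, ?, 27, 25, which is arithmetic with common difference −2.
Filling track B at index 2 by its rule yields 29.

29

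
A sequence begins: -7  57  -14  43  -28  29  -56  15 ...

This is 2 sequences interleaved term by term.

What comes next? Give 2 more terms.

The terms cycle through 2 interleaved subsequences.
Track A: -7, -14, -28, -56 (geometric, ×2 each step).
Track B: 57, 43, 29, 15 (linear: a_n = 71 − 14·n).
The 9th slot belongs to track A; its 5th term is -112.
Position 10 falls in track B as its term 5, giving 1.

-112, 1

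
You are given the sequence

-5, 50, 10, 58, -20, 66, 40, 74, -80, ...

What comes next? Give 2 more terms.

The terms cycle through 2 interleaved subsequences.
Subsequence A: -5, 10, -20, 40, -80 (geometric with ratio -2).
Subsequence B: 50, 58, 66, 74 (arithmetic with common difference +8).
The 10th slot belongs to subsequence B; its 5th term is 82.
The 11th slot belongs to subsequence A; its 6th term is 160.

82, 160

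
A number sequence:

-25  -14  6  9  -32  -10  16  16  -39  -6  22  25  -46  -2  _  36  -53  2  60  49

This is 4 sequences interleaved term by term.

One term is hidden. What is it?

Taking every 4th term gives 4 separate tracks.
Track A: -25, -32, -39, -46, -53. Subtracting 7 each time.
Track B: -14, -10, -6, -2, 2. Arithmetic with common difference +4.
Track C: 6, 16, 22, ?, 60. Fibonacci-style (each term is the sum of the two before it).
Track D: 9, 16, 25, 36, 49. The squares 3², 4², 5², ….
Filling track C at index 4 by its rule yields 38.

38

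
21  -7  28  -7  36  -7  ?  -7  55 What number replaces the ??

45

The terms cycle through 2 interleaved subsequences.
Track A: 21, 28, 36, ?, 55 — triangular numbers n(n+1)/2 for n = 6, 7, ….
Track B: -7, -7, -7, -7 — constant -7.
So the missing entry in track A is 45.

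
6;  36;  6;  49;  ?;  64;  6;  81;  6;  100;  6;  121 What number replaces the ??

Positions 1, 3, 5, … form one subsequence and positions 2, 4, 6, … form another.
Track A: 6, 6, ?, 6, 6, 6 (the constant sequence 6).
Track B: 36, 49, 64, 81, 100, 121 (consecutive squares n² from n = 6).
The gap is track A's term 3; the rule gives 6.

6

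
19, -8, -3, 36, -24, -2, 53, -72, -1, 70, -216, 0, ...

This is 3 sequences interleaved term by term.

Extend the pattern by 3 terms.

Taking every 3rd term gives 3 separate tracks.
Track A = 19, 36, 53, 70: arithmetic, step +17.
Track B = -8, -24, -72, -216: a geometric progression (common ratio 3).
Track C = -3, -2, -1, 0: adding 1 each time.
Term 13 comes from track A (its 5th entry): 87.
Position 14 → track B, term 5 = -648.
Position 15 falls in track C as its term 5, giving 1.

87, -648, 1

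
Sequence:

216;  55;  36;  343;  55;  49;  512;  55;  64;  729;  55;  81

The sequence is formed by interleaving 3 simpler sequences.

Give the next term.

1000

Split by position mod 3 into 3 tracks.
Stream A: 216, 343, 512, 729 — the cubes 6³, 7³, 8³, ….
Stream B: 55, 55, 55, 55 — constant 55.
Stream C: 36, 49, 64, 81 — consecutive squares n² from n = 6.
Term 13 comes from stream A (its 5th entry): 1000.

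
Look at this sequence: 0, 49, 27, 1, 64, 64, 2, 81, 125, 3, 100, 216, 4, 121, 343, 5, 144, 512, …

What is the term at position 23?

Taking every 3rd term gives 3 separate tracks.
Track A: 0, 1, 2, 3, 4, 5 — arithmetic with common difference +1.
Track B: 49, 64, 81, 100, 121, 144 — consecutive squares n² from n = 7.
Track C: 27, 64, 125, 216, 343, 512 — consecutive cubes n³ from n = 3.
Term 23 comes from track B (its 8th entry): 196.

196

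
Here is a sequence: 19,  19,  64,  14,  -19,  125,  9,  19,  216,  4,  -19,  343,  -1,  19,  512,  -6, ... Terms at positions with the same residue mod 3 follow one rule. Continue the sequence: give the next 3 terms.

Taking every 3rd term gives 3 separate tracks.
Track A: 19, 14, 9, 4, -1, -6 (subtracting 5 each time).
Track B: 19, -19, 19, -19, 19 (alternating ±19).
Track C: 64, 125, 216, 343, 512 (perfect cubes starting at 4³).
The 17th slot belongs to track B; its 6th term is -19.
Term 18 comes from track C (its 6th entry): 729.
Position 19 falls in track A as its term 7, giving -11.

-19, 729, -11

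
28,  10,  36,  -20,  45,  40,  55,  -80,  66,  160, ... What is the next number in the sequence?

78

Split by position mod 2 into 2 tracks.
Subsequence A is 28, 36, 45, 55, 66, which is the triangular numbers T_7, T_8, ….
Subsequence B is 10, -20, 40, -80, 160, which is geometric, ×-2 each step.
Position 11 falls in subsequence A as its term 6, giving 78.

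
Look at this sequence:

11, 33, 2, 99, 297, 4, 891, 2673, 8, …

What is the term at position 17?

1948617

Reading positions in blocks of 3 reveals the pattern AAB — 2 tracks woven together.
Track A = 11, 33, 99, 297, 891, 2673: geometric, ×3 each step.
Track B = 2, 4, 8: successive powers of 2.
Position 17 → track A, term 12 = 1948617.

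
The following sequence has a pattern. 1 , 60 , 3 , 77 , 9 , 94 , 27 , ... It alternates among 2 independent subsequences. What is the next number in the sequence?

Positions 1, 3, 5, … form one subsequence and positions 2, 4, 6, … form another.
Stream A: 1, 3, 9, 27 (powers 3^0, 3^1, 3^2, …).
Stream B: 60, 77, 94 (adding 17 each time).
Term 8 comes from stream B (its 4th entry): 111.

111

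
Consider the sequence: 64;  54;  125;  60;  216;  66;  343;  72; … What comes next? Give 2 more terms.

512, 78

Split by position mod 2 into 2 tracks.
Track A = 64, 125, 216, 343: the cubes 4³, 5³, 6³, ….
Track B = 54, 60, 66, 72: arithmetic, step +6.
Term 9 comes from track A (its 5th entry): 512.
Position 10 falls in track B as its term 5, giving 78.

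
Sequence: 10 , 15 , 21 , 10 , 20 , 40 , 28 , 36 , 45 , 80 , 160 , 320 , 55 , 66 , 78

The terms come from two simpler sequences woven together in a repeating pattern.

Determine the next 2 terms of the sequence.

640, 1280

Reading positions in blocks of 6 reveals the pattern AAABBB — 2 tracks woven together.
Subsequence A: 10, 15, 21, 28, 36, 45, 55, 66, 78 (triangular numbers n(n+1)/2 for n = 4, 5, …).
Subsequence B: 10, 20, 40, 80, 160, 320 (a geometric progression (common ratio 2)).
The 16th slot belongs to subsequence B; its 7th term is 640.
Term 17 comes from subsequence B (its 8th entry): 1280.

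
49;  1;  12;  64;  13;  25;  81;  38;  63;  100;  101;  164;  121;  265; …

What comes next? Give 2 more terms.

429, 144

Reading positions in blocks of 3 reveals the pattern ABB — 2 tracks woven together.
Subsequence A is 49, 64, 81, 100, 121, which is the squares 7², 8², 9², ….
Subsequence B is 1, 12, 13, 25, 38, 63, 101, 164, 265, which is a Fibonacci-like recurrence a_n = a_{n-1} + a_{n-2}.
The 15th slot belongs to subsequence B; its 10th term is 429.
Term 16 comes from subsequence A (its 6th entry): 144.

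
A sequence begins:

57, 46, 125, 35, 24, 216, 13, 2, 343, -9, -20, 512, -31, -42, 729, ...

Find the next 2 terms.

The slot pattern repeats as AAB (period 3), so there are 2 interleaved tracks.
Subsequence A: 57, 46, 35, 24, 13, 2, -9, -20, -31, -42 — linear: a_n = 68 − 11·n.
Subsequence B: 125, 216, 343, 512, 729 — the cubes 5³, 6³, 7³, ….
Term 16 comes from subsequence A (its 11th entry): -53.
Position 17 → subsequence A, term 12 = -64.

-53, -64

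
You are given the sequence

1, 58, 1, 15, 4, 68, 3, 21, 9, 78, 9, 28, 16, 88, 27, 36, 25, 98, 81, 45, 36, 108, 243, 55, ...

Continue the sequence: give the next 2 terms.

Split by position mod 4: positions 1, 5, 9, … form one track, and each other residue class forms its own.
Subsequence A is 1, 4, 9, 16, 25, 36, which is consecutive squares n² from n = 1.
Subsequence B is 58, 68, 78, 88, 98, 108, which is adding 10 each time.
Subsequence C is 1, 3, 9, 27, 81, 243, which is powers 3^0, 3^1, 3^2, ….
Subsequence D is 15, 21, 28, 36, 45, 55, which is triangular numbers n(n+1)/2 for n = 5, 6, ….
Term 25 comes from subsequence A (its 7th entry): 49.
The 26th slot belongs to subsequence B; its 7th term is 118.

49, 118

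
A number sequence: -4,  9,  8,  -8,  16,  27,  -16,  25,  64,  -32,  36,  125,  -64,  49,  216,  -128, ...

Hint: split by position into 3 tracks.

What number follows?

Split by position mod 3: positions 1, 4, 7, … form one track, and each other residue class forms its own.
Stream A: -4, -8, -16, -32, -64, -128 (geometric with ratio 2).
Stream B: 9, 16, 25, 36, 49 (the squares 3², 4², 5², …).
Stream C: 8, 27, 64, 125, 216 (consecutive cubes n³ from n = 2).
Term 17 comes from stream B (its 6th entry): 64.

64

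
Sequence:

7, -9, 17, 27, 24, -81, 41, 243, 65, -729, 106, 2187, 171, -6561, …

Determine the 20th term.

Split by position mod 2 into 2 tracks.
Track A = 7, 17, 24, 41, 65, 106, 171: a Fibonacci-like recurrence a_n = a_{n-1} + a_{n-2}.
Track B = -9, 27, -81, 243, -729, 2187, -6561: geometric, ×-3 each step.
The 20th slot belongs to track B; its 10th term is 177147.

177147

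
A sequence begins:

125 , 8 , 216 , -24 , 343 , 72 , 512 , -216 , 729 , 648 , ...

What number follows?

Split by position mod 2 into 2 tracks.
Subsequence A: 125, 216, 343, 512, 729. Consecutive cubes n³ from n = 5.
Subsequence B: 8, -24, 72, -216, 648. A geometric progression (common ratio -3).
Term 11 comes from subsequence A (its 6th entry): 1000.

1000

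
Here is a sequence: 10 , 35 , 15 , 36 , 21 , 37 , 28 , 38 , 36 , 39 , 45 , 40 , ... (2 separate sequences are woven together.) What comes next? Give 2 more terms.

55, 41

The terms cycle through 2 interleaved subsequences.
Stream A is 10, 15, 21, 28, 36, 45, which is the triangular numbers T_4, T_5, ….
Stream B is 35, 36, 37, 38, 39, 40, which is arithmetic, step +1.
Position 13 → stream A, term 7 = 55.
The 14th slot belongs to stream B; its 7th term is 41.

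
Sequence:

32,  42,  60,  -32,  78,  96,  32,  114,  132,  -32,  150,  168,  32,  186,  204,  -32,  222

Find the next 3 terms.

Positions follow the repeating pattern ABB; grouping by letter gives 2 tracks.
Track A: 32, -32, 32, -32, 32, -32 (the oscillation 32·(−1)^(n+1)).
Track B: 42, 60, 78, 96, 114, 132, 150, 168, 186, 204, 222 (adding 18 each time).
Term 18 comes from track B (its 12th entry): 240.
The 19th slot belongs to track A; its 7th term is 32.
The 20th slot belongs to track B; its 13th term is 258.

240, 32, 258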